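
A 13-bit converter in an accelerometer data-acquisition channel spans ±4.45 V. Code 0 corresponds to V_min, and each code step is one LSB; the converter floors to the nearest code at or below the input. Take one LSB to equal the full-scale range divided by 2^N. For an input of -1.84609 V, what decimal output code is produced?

2396

Range = 4.45 − (-4.45) = 8.9 V. LSB = 8.9 V / 2^13 ≈ 1.086 mV.
(V_in − V_min) × 2^13/range = (-1.84609 − (-4.45)) × 8192/8.9 = 2396.767.
Floor → code = 2396.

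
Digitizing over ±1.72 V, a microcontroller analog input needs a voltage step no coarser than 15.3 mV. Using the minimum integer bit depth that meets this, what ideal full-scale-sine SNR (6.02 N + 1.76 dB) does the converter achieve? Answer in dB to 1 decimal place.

Full-scale range = 1.72 V − (-1.72 V) = 3.44 V.
Required number of levels: 3.44/15.3 mV = 224.84; smallest N with 2^N ≥ that is 8.
6.02(8) + 1.76 = 49.92 dB.

49.9 dB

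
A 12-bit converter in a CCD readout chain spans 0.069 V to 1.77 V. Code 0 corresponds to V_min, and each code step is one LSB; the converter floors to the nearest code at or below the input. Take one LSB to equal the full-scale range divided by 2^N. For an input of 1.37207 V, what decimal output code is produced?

3137

Range = 1.77 − (0.069) = 1.701 V. LSB = 1.701 V / 2^12 ≈ 415.3 µV.
V_in − V_min = 1.37207 − (0.069) = 1.30307 V.
Divide by LSB: 1.30307 × 4096/1.701 = 3137.7864.
Truncating gives code 3137.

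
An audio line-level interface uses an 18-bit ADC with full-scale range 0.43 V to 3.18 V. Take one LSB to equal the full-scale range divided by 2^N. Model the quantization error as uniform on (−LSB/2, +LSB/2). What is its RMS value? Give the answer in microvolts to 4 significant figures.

3.028 µV

Full-scale range = 3.18 V − (0.43 V) = 2.75 V.
Step size = 2.75/262144 V = 10.4904 µV.
σ_q = LSB/√12 = 10.4904 µV/3.4641 = 3.028 µV.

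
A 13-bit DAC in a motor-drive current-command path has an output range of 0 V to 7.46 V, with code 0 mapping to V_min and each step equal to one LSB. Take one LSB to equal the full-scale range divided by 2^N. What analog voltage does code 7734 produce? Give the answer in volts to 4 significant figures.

Span = 7.46 V. LSB = 7.46 V / 2^13.
V_out = V_min + code × LSB = 0 V + 7734 × 7.46 V / 8192
      = 0 V + 7.04292 V = 7.04292 V.

7.043 V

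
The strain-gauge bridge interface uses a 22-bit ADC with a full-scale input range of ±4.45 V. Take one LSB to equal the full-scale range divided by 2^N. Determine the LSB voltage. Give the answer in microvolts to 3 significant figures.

2.12 µV

Span: 4.45 V − (-4.45 V) = 8.9 V.
Number of codes = 2^22 = 4194304.
LSB = 8.9 V ÷ 2^22 = 8.9/4194304 V = 2.12 µV.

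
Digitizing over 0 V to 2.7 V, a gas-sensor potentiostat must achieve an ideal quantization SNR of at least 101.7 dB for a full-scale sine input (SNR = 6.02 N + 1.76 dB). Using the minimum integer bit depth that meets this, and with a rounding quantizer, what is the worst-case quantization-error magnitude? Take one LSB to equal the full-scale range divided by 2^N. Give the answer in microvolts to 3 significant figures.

10.3 µV

Range is 2.7 V.
6.02 N + 1.76 ≥ 101.7 gives N ≥ 16.601, so the minimum integer is 17.
LSB = 2.7 V ÷ 2^17 = 2.7/131072 V = 20.599 µV.
Half an LSB is 10.3 µV.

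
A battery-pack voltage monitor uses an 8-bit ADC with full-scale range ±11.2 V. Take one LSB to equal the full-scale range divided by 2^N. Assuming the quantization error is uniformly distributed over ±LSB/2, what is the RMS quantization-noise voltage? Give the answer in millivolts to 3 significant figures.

25.3 mV

Full-scale range = 11.2 V − (-11.2 V) = 22.4 V.
LSB = 22.4 V / 2^8 = 87.500 mV.
RMS of a uniform error over width LSB is LSB/√12 = 25.3 mV.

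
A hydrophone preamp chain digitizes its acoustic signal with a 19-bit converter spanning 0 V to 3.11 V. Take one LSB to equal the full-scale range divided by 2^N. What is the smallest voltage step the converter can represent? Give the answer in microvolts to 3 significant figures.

5.93 µV

Span = 3.11 V.
Number of codes = 2^19 = 524288.
LSB = 3.11 V / 2^19 = 5.93 µV.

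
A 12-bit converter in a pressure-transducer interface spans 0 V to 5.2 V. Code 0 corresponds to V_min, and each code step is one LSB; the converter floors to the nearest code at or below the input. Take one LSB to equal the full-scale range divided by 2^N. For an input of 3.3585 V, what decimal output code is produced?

Span = 5.2 V. LSB = 5.2 V / 2^12 ≈ 1.270 mV.
V_in − V_min = 3.3585 − (0) = 3.3585 V.
Divide by LSB: 3.3585 × 4096/5.2 = 2645.4646.
Truncating gives code 2645.

2645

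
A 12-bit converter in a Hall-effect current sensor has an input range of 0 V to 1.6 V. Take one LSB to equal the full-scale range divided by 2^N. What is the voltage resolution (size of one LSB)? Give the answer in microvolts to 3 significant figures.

391 µV

Span = 1.6 V.
2^12 = 4096 levels.
Step size = 1.6/4096 V = 391 µV.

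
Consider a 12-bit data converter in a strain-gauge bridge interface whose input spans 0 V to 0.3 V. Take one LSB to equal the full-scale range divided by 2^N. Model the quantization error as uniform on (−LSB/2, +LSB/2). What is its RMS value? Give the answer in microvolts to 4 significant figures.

Full-scale range = 0.3 V.
Step size = 0.3/4096 V = 73.2422 µV.
For a uniform distribution on [−LSB/2, +LSB/2], V_rms = LSB/√12 = 73.2422 µV/3.4641 = 21.14 µV.

21.14 µV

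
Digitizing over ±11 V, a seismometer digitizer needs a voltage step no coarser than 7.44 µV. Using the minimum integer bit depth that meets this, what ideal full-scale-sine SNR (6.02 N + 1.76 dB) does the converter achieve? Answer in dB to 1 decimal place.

Full-scale range = 11 V − (-11 V) = 22 V.
Need 2^N ≥ 22 V / 7.44 µV = 2.957e6 → N_min = 22.
SNR = 6.02 × 22 + 1.76 = 134.20 dB.

134.2 dB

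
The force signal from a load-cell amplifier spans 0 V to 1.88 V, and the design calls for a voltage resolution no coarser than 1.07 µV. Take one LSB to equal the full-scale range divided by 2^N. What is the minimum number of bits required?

Span = 1.88 V.
1.88 V / 1.07 µV = 1.757e6. Since 2^20 = 1048576 and 2^21 = 2097152, N = 21.

21 bits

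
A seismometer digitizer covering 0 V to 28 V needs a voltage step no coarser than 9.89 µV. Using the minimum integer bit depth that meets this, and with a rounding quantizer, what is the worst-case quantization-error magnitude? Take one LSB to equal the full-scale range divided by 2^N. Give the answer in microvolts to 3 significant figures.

3.34 µV

Span = 28 V.
Required number of levels: 28/9.89 µV = 2.8311e6; smallest N with 2^N ≥ that is 22.
One LSB is 28 V / 4194304 = 6.6757 µV.
|e|_max = LSB/2 = 3.34 µV.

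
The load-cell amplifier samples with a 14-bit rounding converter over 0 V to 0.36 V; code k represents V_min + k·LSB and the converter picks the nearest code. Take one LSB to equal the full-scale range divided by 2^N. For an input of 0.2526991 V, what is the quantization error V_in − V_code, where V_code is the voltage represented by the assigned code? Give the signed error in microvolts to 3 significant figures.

−8.42 µV

Range is 0.36 V. LSB = 0.36 V / 2^14 ≈ 21.97 µV.
Position in LSBs: (0.2526991 − (0)) × 16384/0.36 = 11500.6168; rounding gives k = 11501.
V_code = V_min + k × range/2^14 = 0 + 11501 × 0.36/16384 = 0.25270751953 V.
V_in − V_code = 0.2526991 − (0.25270751953) = −8.42 µV.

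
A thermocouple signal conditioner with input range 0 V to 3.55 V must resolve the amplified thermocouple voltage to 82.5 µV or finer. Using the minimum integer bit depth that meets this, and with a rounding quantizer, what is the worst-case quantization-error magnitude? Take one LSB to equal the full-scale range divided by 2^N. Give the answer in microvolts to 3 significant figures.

27.1 µV

Span = 3.55 V.
Need 2^N ≥ 3.55 V / 82.5 µV = 43030 → N_min = 16.
LSB = 3.55 V ÷ 2^16 = 3.55/65536 V = 54.169 µV.
|e|_max = LSB/2 = 27.1 µV.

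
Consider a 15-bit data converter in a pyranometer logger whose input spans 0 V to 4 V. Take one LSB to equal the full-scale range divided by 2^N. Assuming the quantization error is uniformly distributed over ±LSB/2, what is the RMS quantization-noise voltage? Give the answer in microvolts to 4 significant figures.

35.24 µV

V_FS = 4 V.
LSB = 4 V / 2^15 = 122.070 µV.
RMS of a uniform error over width LSB is LSB/√12 = 35.24 µV.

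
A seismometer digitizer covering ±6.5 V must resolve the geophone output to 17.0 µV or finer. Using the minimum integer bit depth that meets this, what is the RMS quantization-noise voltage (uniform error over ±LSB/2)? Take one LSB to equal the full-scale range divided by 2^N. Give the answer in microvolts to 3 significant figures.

3.58 µV

Span: 6.5 V − (-6.5 V) = 13 V.
Need 2^N ≥ 13 V / 17.0 µV = 764700 → N_min = 20.
Step size = 13/1048576 V = 12.398 µV.
V_rms = LSB/√12 = 3.58 µV.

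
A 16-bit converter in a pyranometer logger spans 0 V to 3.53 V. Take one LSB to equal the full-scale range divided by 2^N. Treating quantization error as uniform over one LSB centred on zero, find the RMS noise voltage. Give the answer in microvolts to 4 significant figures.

Full-scale range = 3.53 V.
Step size = 3.53/65536 V = 53.8635 µV.
V_rms = LSB/√12 = 53.8635 µV / √12 = 15.55 µV.

15.55 µV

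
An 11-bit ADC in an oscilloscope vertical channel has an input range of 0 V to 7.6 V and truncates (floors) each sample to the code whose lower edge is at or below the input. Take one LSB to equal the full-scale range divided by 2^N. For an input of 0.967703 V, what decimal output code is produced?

260

Span = 7.6 V. LSB = 7.6 V / 2^11 ≈ 3.711 mV.
V_in − V_min = 0.967703 − (0) = 0.967703 V.
Divide by LSB: 0.967703 × 2048/7.6 = 260.7705.
Truncating gives code 260.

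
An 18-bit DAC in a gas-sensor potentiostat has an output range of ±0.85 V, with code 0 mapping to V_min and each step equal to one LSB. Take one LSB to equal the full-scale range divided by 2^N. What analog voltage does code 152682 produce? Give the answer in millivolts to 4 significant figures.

140.1 mV

Range = 0.85 − (-0.85) = 1.7 V. LSB = 1.7 V / 2^18.
V_out = -0.85 + 152682 × (1.7/262144) V
      = -0.85 V + 0.990141 V = 0.140141 V.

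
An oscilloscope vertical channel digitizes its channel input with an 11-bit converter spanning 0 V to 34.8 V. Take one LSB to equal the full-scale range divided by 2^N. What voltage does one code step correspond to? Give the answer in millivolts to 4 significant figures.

V_FS = 34.8 V.
2^11 = 2048 levels.
One LSB is 34.8 V / 2048 = 16.99 mV.

16.99 mV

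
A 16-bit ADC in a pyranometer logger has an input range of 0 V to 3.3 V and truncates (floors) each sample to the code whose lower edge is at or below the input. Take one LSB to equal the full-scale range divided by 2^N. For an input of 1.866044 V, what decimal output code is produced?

Range is 3.3 V. LSB = 3.3 V / 2^16 ≈ 50.35 µV.
(V_in − V_min) × 2^16/range = (1.866044 − (0)) × 65536/3.3 = 37058.503.
Floor → code = 37058.

37058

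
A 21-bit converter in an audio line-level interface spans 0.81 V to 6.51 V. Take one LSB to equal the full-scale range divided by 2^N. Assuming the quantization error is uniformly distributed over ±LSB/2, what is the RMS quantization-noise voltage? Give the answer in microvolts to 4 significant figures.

0.7846 µV

The full-scale span is 6.51 − (0.81) = 5.7 V.
Step size = 5.7/2097152 V = 2.71797 µV.
V_rms = LSB/√12 = 2.71797 µV / √12 = 0.7846 µV.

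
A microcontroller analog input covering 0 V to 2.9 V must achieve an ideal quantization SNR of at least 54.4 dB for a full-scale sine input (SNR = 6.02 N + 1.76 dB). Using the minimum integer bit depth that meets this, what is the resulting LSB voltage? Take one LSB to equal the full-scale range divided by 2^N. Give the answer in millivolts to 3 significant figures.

5.66 mV

Range is 2.9 V.
Solving 6.02 N ≥ 54.4 − 1.76: N ≥ 8.744. Round up → N = 9.
One LSB is 2.9 V / 512 = 5.66 mV.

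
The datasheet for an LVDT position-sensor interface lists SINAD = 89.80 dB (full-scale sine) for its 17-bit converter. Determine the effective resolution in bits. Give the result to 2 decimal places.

14.62 bits

Inverting SNR = 6.02 N + 1.76: N_eff = (89.80 − 1.76)/6.02 = 14.6246.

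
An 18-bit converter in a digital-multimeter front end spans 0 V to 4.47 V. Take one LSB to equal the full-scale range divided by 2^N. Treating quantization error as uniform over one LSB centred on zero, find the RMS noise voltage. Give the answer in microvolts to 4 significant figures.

4.922 µV

Range is 4.47 V.
LSB = 4.47 V ÷ 2^18 = 4.47/262144 V = 17.0517 µV.
RMS of a uniform error over width LSB is LSB/√12 = 4.922 µV.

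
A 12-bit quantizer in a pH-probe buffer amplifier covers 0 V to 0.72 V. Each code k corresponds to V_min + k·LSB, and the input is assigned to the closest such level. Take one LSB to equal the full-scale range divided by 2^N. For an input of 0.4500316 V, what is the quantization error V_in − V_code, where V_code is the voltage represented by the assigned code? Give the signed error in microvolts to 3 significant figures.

+31.6 µV

Full-scale range = 0.72 V. LSB = 0.72 V / 2^12 ≈ 175.8 µV.
(0.4500316 − (0)) / LSB = 0.4500316 × 4096/0.72 = 2560.1798. Nearest integer: k = 2560.
Reconstructed level: 0 + 2560 × 0.72/4096 V = 0.4500000000 V.
V_in − V_code = 0.4500316 − (0.4500000000) = +31.6 µV.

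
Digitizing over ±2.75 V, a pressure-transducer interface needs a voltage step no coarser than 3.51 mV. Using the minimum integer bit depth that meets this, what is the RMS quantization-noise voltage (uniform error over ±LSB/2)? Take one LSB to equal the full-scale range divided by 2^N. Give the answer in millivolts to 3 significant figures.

Range = 2.75 − (-2.75) = 5.5 V.
5.5 V / 3.51 mV = 1567. Since 2^10 = 1024 and 2^11 = 2048, N = 11.
LSB = 5.5 V / 2^11 = 2.6855 mV.
RMS noise = LSB/√12 = 0.775 mV.

0.775 mV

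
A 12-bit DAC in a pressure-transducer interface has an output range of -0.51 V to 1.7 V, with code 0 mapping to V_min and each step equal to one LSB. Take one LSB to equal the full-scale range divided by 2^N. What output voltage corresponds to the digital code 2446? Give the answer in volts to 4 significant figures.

0.8097 V

The full-scale span is 1.7 − (-0.51) = 2.21 V. LSB = 2.21 V / 2^12.
Output = V_min + (2446/4096) × range = -0.51 + 0.597168 × 2.21 V
      = -0.51 + 1.31974 = 0.809741 V.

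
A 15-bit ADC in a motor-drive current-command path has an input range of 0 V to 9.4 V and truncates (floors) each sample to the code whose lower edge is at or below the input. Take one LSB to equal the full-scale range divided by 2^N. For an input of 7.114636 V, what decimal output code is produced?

24801

Full-scale range = 9.4 V. LSB = 9.4 V / 2^15 ≈ 286.9 µV.
code = ⌊(V_in − V_min)/LSB⌋ = ⌊(V_in − V_min) × 2^15 / range⌋
     = ⌊(7.114636 − (0)) × 32768 / 9.4⌋ = ⌊7.114636 × 32768/9.4⌋
     = ⌊24801.318⌋ = 24801.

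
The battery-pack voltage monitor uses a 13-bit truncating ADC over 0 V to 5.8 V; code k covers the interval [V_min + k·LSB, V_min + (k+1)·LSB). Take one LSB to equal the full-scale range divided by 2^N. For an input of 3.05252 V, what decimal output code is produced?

Full-scale range = 5.8 V. LSB = 5.8 V / 2^13 ≈ 0.7080 mV.
code = ⌊(V_in − V_min)/LSB⌋ = ⌊(V_in − V_min) × 2^13 / range⌋
     = ⌊(3.05252 − (0)) × 8192 / 5.8⌋ = ⌊3.05252 × 8192/5.8⌋
     = ⌊4311.421⌋ = 4311.

4311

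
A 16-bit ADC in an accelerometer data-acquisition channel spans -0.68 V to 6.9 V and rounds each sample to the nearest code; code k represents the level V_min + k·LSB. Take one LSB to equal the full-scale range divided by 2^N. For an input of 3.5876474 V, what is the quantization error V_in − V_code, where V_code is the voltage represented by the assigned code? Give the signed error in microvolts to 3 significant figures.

The full-scale span is 6.9 − (-0.68) = 7.58 V. LSB = 7.58 V / 2^16 ≈ 115.7 µV.
(V_in − V_min)/LSB = (3.5876474 − (-0.68)) × 65536/7.58 = 36897.6966 → nearest code k = 36898.
Reconstructed level: -0.68 + 36898 × 7.58/65536 V = 3.5876824951 V.
e = 3.5876474 − (3.5876824951) = −35.1 µV.

−35.1 µV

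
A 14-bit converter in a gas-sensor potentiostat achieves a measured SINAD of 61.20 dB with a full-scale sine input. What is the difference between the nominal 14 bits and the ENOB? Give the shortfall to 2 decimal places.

N_eff = (61.20 − 1.76)/6.02 = 9.8738 bits.
Lost resolution: 14 − 9.8738 = 4.1262 bits.

4.13 bits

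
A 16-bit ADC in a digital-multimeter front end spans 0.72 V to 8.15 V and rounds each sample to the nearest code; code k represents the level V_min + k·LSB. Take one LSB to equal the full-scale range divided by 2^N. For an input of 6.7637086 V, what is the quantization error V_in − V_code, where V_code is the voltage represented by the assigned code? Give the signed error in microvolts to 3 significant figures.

+31.2 µV

Span: 8.15 V − (0.72 V) = 7.43 V. LSB = 7.43 V / 2^16 ≈ 113.4 µV.
(V_in − V_min)/LSB = (6.7637086 − (0.72)) × 65536/7.43 = 53308.2755 → nearest code k = 53308.
V_code = V_min + k × range/2^16 = 0.72 + 53308 × 7.43/65536 = 6.7636773682 V.
V_in − V_code = 6.7637086 − (6.7636773682) = +31.2 µV.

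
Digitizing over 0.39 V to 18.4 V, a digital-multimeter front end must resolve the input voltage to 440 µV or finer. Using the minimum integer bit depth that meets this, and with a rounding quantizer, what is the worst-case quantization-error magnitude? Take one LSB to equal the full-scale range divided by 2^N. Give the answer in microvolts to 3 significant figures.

137 µV

Full-scale range = 18.4 V − (0.39 V) = 18.01 V.
18.01 V / 440 µV = 40930. Since 2^15 = 32768 and 2^16 = 65536, N = 16.
LSB = 18.01 V / 2^16 = 274.81 µV.
|e|_max = LSB/2 = 137 µV.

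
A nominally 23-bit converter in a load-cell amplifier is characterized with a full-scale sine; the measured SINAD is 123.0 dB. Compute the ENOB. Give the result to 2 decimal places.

20.14 bits

(123.0 − 1.76) / 6.02 = 121.24/6.02 = 20.1395 effective bits.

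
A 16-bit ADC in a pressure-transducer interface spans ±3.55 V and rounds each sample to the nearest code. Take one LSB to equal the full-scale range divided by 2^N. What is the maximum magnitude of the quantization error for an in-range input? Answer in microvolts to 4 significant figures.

54.17 µV

Full-scale range = 3.55 V − (-3.55 V) = 7.1 V.
One LSB is 7.1 V / 65536 = 108.337 µV.
|e|_max = LSB/2 = 54.17 µV.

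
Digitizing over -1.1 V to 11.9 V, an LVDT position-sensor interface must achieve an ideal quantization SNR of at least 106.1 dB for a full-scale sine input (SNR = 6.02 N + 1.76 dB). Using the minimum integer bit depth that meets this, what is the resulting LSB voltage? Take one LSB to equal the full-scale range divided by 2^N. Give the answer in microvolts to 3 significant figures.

49.6 µV

Span: 11.9 V − (-1.1 V) = 13 V.
Required N = ⌈(106.1 − 1.76)/6.02⌉ = ⌈17.332⌉ = 18.
LSB = 13 V ÷ 2^18 = 13/262144 V = 49.6 µV.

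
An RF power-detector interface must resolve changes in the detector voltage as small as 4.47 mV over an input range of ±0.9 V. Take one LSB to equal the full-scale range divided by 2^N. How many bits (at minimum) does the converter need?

The full-scale span is 0.9 − (-0.9) = 1.8 V.
Levels needed ≥ 1.8/4.47 mV = 402.7. 2^9 = 512 suffices, so N_min = 9.

9 bits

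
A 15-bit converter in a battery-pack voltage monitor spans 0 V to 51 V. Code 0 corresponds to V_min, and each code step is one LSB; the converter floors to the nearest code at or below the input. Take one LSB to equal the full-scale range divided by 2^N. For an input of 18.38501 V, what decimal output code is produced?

11812

Range is 51 V. LSB = 51 V / 2^15 ≈ 1.556 mV.
(V_in − V_min) × 2^15/range = (18.38501 − (0)) × 32768/51 = 11812.549.
Floor → code = 11812.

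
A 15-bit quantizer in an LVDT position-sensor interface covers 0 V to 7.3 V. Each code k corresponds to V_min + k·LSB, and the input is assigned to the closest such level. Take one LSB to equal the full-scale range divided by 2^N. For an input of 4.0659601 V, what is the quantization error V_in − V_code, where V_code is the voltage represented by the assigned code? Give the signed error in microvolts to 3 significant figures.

Range is 7.3 V. LSB = 7.3 V / 2^15 ≈ 222.8 µV.
(V_in − V_min)/LSB = (4.0659601 − (0)) × 32768/7.3 = 18251.1480 → nearest code k = 18251.
Reconstructed level: 0 + 18251 × 7.3/32768 V = 4.0659271240 V.
Error = V_in − V_code = 4.0659601 − (4.0659271240) = +33.0 µV.

+33.0 µV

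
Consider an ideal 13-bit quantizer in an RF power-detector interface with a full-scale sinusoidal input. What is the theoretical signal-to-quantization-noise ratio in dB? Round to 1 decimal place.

80.0 dB

Ideal quantization SNR: 6.02 × 13 + 1.76 dB = 80.0 dB.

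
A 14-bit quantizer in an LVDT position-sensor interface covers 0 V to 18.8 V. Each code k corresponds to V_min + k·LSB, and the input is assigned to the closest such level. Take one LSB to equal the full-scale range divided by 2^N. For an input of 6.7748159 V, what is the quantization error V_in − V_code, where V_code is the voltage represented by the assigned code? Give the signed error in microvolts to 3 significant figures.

Range is 18.8 V. LSB = 18.8 V / 2^14 ≈ 1.147 mV.
(V_in − V_min)/LSB = (6.7748159 − (0)) × 16384/18.8 = 5904.1800 → nearest code k = 5904.
V_code = V_min + k × range/2^14 = 0 + 5904 × 18.8/16384 = 6.7746093750 V.
V_in − V_code = 6.7748159 − (6.7746093750) = +207 µV.

+207 µV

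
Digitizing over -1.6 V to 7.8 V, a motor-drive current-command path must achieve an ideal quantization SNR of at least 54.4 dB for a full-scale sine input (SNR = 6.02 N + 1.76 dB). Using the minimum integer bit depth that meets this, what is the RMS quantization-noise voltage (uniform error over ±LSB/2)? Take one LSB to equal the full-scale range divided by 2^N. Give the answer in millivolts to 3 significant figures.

Span: 7.8 V − (-1.6 V) = 9.4 V.
6.02 N + 1.76 ≥ 54.4 gives N ≥ 8.744, so the minimum integer is 9.
One LSB is 9.4 V / 512 = 18.359 mV.
σ_q = LSB/√12 = 18.359 mV/3.4641 = 5.30 mV.

5.30 mV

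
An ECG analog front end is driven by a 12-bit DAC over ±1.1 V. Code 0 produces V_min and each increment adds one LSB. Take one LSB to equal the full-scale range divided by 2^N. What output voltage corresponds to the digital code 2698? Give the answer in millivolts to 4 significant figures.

The full-scale span is 1.1 − (-1.1) = 2.2 V. LSB = 2.2 V / 2^12.
V_out = -1.1 + 2698 × (2.2/4096) V
      = -1.1 + 1.44912 = 0.349121 V.

349.1 mV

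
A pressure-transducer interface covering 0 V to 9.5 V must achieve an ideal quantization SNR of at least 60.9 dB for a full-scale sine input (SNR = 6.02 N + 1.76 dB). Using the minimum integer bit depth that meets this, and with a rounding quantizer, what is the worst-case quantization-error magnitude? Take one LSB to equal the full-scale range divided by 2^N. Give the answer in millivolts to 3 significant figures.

4.64 mV

V_FS = 9.5 V.
Required N = ⌈(60.9 − 1.76)/6.02⌉ = ⌈9.824⌉ = 10.
Step size = 9.5/1024 V = 9.2773 mV.
Half an LSB is 4.64 mV.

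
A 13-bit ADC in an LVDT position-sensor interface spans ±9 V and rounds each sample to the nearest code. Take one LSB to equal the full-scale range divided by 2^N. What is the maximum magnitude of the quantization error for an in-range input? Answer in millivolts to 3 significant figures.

The full-scale span is 9 − (-9) = 18 V.
LSB = 18 V ÷ 2^13 = 18/8192 V = 2.1973 mV.
|e|_max = LSB/2 = 1.10 mV.

1.10 mV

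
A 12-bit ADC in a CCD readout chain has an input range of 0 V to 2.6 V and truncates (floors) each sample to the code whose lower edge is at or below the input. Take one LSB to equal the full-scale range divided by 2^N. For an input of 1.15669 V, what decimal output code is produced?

V_FS = 2.6 V. LSB = 2.6 V / 2^12 ≈ 0.6348 mV.
(V_in − V_min) × 2^12/range = (1.15669 − (0)) × 4096/2.6 = 1822.232.
Floor → code = 1822.

1822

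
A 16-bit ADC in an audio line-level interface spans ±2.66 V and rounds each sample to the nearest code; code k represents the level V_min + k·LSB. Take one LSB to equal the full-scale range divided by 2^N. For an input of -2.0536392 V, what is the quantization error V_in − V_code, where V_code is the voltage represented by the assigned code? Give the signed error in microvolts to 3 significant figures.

The full-scale span is 2.66 − (-2.66) = 5.32 V. LSB = 5.32 V / 2^16 ≈ 81.18 µV.
(V_in − V_min)/LSB = (-2.0536392 − (-2.66)) × 65536/5.32 = 7469.6356 → nearest code k = 7470.
V_code = V_min + k × range/2^16 = -2.66 + 7470 × 5.32/65536 = -2.0536096191 V.
V_in − V_code = -2.0536392 − (-2.0536096191) = −29.6 µV.

−29.6 µV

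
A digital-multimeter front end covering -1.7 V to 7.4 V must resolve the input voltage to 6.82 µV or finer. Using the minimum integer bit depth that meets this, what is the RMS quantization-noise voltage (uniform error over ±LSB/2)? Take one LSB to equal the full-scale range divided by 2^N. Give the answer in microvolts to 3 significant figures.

1.25 µV

The full-scale span is 7.4 − (-1.7) = 9.1 V.
Levels needed ≥ 9.1/6.82 µV = 1.334e6. 2^21 = 2097152 suffices, so N_min = 21.
LSB = 9.1 V / 2^21 = 4.3392 µV.
V_rms = LSB/√12 = 1.25 µV.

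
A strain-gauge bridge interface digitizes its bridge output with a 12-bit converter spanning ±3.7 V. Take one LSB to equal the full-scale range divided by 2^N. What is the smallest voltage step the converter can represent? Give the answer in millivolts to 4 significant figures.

1.807 mV

Span: 3.7 V − (-3.7 V) = 7.4 V.
Number of codes = 2^12 = 4096.
One LSB is 7.4 V / 4096 = 1.807 mV.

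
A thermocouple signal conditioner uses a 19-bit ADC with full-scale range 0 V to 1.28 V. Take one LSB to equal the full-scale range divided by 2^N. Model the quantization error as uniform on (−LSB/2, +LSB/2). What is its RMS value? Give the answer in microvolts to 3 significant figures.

Span = 1.28 V.
Step size = 1.28/524288 V = 2.4414 µV.
RMS of a uniform error over width LSB is LSB/√12 = 0.705 µV.

0.705 µV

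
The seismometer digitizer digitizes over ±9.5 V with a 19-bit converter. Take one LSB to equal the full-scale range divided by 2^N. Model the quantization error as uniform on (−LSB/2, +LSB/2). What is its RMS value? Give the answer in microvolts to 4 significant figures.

Span: 9.5 V − (-9.5 V) = 19 V.
LSB = 19 V ÷ 2^19 = 19/524288 V = 36.2396 µV.
For a uniform distribution on [−LSB/2, +LSB/2], V_rms = LSB/√12 = 36.2396 µV/3.4641 = 10.46 µV.

10.46 µV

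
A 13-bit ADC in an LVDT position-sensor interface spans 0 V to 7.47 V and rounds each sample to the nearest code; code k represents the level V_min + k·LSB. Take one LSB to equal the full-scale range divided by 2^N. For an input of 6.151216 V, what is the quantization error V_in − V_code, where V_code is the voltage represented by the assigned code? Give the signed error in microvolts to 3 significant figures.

−227 µV

V_FS = 7.47 V. LSB = 7.47 V / 2^13 ≈ 0.9119 mV.
(6.151216 − (0)) / LSB = 6.151216 × 8192/7.47 = 6745.7512. Nearest integer: k = 6746.
V_code = V_min + k × range/2^13 = 0 + 6746 × 7.47/8192 = 6.151442871 V.
V_in − V_code = 6.151216 − (6.151442871) = −227 µV.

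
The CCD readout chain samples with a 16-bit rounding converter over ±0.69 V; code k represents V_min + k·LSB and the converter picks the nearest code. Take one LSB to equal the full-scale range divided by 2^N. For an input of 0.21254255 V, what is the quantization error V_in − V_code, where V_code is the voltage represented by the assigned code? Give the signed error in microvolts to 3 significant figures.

Range = 0.69 − (-0.69) = 1.38 V. LSB = 1.38 V / 2^16 ≈ 21.06 µV.
(V_in − V_min)/LSB = (0.21254255 − (-0.69)) × 65536/1.38 = 42861.6149 → nearest code k = 42862.
V_code = -0.69 + (42862/65536) × 1.38 = 0.21255065918 V.
V_in − V_code = 0.21254255 − (0.21255065918) = −8.11 µV.

−8.11 µV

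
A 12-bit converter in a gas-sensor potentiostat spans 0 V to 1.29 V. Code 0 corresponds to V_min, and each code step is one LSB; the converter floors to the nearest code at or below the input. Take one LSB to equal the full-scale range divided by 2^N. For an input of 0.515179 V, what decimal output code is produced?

V_FS = 1.29 V. LSB = 1.29 V / 2^12 ≈ 314.9 µV.
V_in − V_min = 0.515179 − (0) = 0.515179 V.
Divide by LSB: 0.515179 × 4096/1.29 = 1635.7932.
Truncating gives code 1635.

1635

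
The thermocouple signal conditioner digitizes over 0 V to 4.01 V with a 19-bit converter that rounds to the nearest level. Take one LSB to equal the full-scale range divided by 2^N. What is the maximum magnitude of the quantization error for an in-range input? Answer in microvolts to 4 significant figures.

V_FS = 4.01 V.
LSB = 4.01 V / 2^19 = 7.64847 µV.
|e|_max = LSB/2 = 3.824 µV.

3.824 µV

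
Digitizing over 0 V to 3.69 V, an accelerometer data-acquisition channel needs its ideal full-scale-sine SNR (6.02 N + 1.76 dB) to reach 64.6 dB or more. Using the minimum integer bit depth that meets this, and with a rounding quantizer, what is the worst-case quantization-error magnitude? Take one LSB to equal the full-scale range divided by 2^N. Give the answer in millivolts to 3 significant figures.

0.901 mV

V_FS = 3.69 V.
6.02 N + 1.76 ≥ 64.6 gives N ≥ 10.439, so the minimum integer is 11.
Step size = 3.69/2048 V = 1.8018 mV.
Half an LSB is 0.901 mV.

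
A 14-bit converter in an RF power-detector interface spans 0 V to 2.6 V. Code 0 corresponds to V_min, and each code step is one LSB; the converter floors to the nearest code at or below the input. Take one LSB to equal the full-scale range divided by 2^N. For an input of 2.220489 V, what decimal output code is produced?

13992

Span = 2.6 V. LSB = 2.6 V / 2^14 ≈ 158.7 µV.
code = ⌊(V_in − V_min)/LSB⌋ = ⌊(V_in − V_min) × 2^14 / range⌋
     = ⌊(2.220489 − (0)) × 16384 / 2.6⌋ = ⌊2.220489 × 16384/2.6⌋
     = ⌊13992.497⌋ = 13992.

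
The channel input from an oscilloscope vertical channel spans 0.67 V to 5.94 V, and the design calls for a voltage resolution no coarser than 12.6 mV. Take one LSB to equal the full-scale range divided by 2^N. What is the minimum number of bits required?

Range = 5.94 − (0.67) = 5.27 V.
Required number of levels: 5.27/12.6 mV = 418.25; smallest N with 2^N ≥ that is 9.

9 bits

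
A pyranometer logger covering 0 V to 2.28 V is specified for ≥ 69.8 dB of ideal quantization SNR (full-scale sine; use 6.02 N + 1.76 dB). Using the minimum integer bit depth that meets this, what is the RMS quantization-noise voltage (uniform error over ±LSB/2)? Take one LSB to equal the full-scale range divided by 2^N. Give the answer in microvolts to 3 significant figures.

Full-scale range = 2.28 V.
6.02 N + 1.76 ≥ 69.8 gives N ≥ 11.302, so the minimum integer is 12.
One LSB is 2.28 V / 4096 = 0.55664 mV.
σ_q = LSB/√12 = 0.55664 mV/3.4641 = 161 µV.

161 µV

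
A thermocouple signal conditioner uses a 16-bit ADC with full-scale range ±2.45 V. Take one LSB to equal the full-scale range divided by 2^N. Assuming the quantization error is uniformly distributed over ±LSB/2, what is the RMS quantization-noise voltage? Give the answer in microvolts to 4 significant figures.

21.58 µV

Full-scale range = 2.45 V − (-2.45 V) = 4.9 V.
LSB = 4.9 V ÷ 2^16 = 4.9/65536 V = 74.7681 µV.
V_rms = LSB/√12 = 74.7681 µV / √12 = 21.58 µV.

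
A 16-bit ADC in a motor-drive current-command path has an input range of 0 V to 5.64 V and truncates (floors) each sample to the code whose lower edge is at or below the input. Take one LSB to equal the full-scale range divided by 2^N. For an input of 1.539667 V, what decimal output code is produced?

17890

Full-scale range = 5.64 V. LSB = 5.64 V / 2^16 ≈ 86.06 µV.
V_in − V_min = 1.539667 − (0) = 1.539667 V.
Divide by LSB: 1.539667 × 65536/5.64 = 17890.7121.
Truncating gives code 17890.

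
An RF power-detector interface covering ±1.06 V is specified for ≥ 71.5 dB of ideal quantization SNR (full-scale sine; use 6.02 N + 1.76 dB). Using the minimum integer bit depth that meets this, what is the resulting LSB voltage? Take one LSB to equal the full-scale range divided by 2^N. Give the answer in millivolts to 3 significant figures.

0.518 mV

Range = 1.06 − (-1.06) = 2.12 V.
6.02 N + 1.76 ≥ 71.5 gives N ≥ 11.585, so the minimum integer is 12.
Step size = 2.12/4096 V = 0.518 mV.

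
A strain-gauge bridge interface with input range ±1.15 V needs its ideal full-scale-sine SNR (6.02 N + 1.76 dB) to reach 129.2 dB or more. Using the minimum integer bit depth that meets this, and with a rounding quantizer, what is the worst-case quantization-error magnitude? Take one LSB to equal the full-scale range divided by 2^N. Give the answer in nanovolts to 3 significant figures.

Span: 1.15 V − (-1.15 V) = 2.3 V.
N ≥ (129.2 − 1.76)/6.02 = 21.169 → N_min = 22.
One LSB is 2.3 V / 4194304 = 0.54836 µV.
|e|_max = LSB/2 = 274 nV.

274 nV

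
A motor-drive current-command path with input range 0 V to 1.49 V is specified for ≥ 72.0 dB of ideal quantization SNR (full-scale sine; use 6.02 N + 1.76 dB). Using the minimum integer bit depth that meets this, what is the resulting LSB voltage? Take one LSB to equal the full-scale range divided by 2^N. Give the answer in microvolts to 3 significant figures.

364 µV

V_FS = 1.49 V.
6.02 N + 1.76 ≥ 72.0 gives N ≥ 11.668, so the minimum integer is 12.
LSB = 1.49 V / 2^12 = 364 µV.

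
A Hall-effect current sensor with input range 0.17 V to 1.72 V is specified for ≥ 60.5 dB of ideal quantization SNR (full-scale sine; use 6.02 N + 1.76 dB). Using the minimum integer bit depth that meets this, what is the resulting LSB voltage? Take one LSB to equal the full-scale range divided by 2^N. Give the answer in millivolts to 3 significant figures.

1.51 mV

The full-scale span is 1.72 − (0.17) = 1.55 V.
Required N = ⌈(60.5 − 1.76)/6.02⌉ = ⌈9.757⌉ = 10.
LSB = 1.55 V ÷ 2^10 = 1.55/1024 V = 1.51 mV.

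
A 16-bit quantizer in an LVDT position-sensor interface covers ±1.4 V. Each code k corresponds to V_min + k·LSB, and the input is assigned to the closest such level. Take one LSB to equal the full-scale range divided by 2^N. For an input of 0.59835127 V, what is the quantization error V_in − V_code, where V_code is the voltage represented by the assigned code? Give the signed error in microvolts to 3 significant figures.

Full-scale range = 1.4 V − (-1.4 V) = 2.8 V. LSB = 2.8 V / 2^16 ≈ 42.72 µV.
(V_in − V_min)/LSB = (0.59835127 − (-1.4)) × 65536/2.8 = 46772.8389 → nearest code k = 46773.
V_code = -1.4 + (46773/65536) × 2.8 = 0.59835815430 V.
Error = V_in − V_code = 0.59835127 − (0.59835815430) = −6.88 µV.

−6.88 µV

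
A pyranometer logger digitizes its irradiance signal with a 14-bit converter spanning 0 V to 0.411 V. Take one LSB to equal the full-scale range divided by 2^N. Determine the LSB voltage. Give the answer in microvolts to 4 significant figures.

25.09 µV

Range is 0.411 V.
There are 2^14 = 16384 steps.
LSB = 0.411 V ÷ 2^14 = 0.411/16384 V = 25.09 µV.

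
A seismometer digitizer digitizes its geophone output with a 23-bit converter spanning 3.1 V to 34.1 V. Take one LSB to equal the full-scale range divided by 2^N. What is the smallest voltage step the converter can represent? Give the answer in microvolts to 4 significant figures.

Span: 34.1 V − (3.1 V) = 31 V.
2^23 = 8388608 levels.
Step size = 31/8388608 V = 3.695 µV.

3.695 µV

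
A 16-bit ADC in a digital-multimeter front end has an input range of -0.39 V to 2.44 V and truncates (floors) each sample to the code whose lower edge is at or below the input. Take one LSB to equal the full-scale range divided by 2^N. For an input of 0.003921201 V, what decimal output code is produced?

Full-scale range = 2.44 V − (-0.39 V) = 2.83 V. LSB = 2.83 V / 2^16 ≈ 43.18 µV.
(V_in − V_min) × 2^16/range = (0.003921201 − (-0.39)) × 65536/2.83 = 9122.268.
Floor → code = 9122.

9122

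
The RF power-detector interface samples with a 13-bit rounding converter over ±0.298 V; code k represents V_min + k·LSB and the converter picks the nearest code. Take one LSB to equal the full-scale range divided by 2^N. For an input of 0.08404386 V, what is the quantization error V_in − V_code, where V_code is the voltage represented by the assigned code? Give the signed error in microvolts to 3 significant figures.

+13.1 µV

Range = 0.298 − (-0.298) = 0.596 V. LSB = 0.596 V / 2^13 ≈ 72.75 µV.
(0.08404386 − (-0.298)) / LSB = 0.38204386 × 8192/0.596 = 5251.1800. Nearest integer: k = 5251.
V_code = -0.298 + (5251/8192) × 0.596 = 0.08403076172 V.
Error = V_in − V_code = 0.08404386 − (0.08403076172) = +13.1 µV.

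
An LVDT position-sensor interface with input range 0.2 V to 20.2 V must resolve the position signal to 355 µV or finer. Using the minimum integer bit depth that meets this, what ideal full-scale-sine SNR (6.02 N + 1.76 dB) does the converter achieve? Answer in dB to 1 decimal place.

98.1 dB

Span: 20.2 V − (0.2 V) = 20 V.
Need 2^N ≥ 20 V / 355 µV = 56340 → N_min = 16.
Ideal SNR at N = 16: 6.02·16 + 1.76 = 98.1 dB.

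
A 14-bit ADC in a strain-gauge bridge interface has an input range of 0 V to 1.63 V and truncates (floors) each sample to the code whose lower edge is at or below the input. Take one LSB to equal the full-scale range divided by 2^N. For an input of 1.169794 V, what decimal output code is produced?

Span = 1.63 V. LSB = 1.63 V / 2^14 ≈ 99.49 µV.
code = ⌊(V_in − V_min)/LSB⌋ = ⌊(V_in − V_min) × 2^14 / range⌋
     = ⌊(1.169794 − (0)) × 16384 / 1.63⌋ = ⌊1.169794 × 16384/1.63⌋
     = ⌊11758.224⌋ = 11758.

11758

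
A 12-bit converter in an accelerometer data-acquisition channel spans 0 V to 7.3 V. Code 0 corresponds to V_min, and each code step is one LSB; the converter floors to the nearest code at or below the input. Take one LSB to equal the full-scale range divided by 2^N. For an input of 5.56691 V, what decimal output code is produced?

Range is 7.3 V. LSB = 7.3 V / 2^12 ≈ 1.782 mV.
V_in − V_min = 5.56691 − (0) = 5.56691 V.
Divide by LSB: 5.56691 × 4096/7.3 = 3123.5703.
Truncating gives code 3123.

3123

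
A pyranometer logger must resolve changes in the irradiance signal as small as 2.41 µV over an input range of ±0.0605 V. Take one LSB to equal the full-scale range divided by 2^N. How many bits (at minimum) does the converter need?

16 bits

The full-scale span is 0.0605 − (-0.0605) = 0.121 V.
Levels needed ≥ 0.121/2.41 µV = 50210. 2^16 = 65536 suffices, so N_min = 16.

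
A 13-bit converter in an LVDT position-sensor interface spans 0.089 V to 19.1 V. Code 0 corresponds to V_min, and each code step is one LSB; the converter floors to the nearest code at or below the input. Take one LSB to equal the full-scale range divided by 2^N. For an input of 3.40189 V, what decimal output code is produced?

1427

Range = 19.1 − (0.089) = 19.011 V. LSB = 19.011 V / 2^13 ≈ 2.321 mV.
(V_in − V_min) × 2^13/range = (3.40189 − (0.089)) × 8192/19.011 = 1427.552.
Floor → code = 1427.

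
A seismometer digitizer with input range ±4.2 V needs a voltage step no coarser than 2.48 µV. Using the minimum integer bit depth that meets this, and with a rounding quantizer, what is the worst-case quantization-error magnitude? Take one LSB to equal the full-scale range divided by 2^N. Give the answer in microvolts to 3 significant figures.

Span: 4.2 V − (-4.2 V) = 8.4 V.
Required number of levels: 8.4/2.48 µV = 3.3871e6; smallest N with 2^N ≥ that is 22.
LSB = 8.4 V / 2^22 = 2.0027 µV.
Half an LSB is 1.00 µV.

1.00 µV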